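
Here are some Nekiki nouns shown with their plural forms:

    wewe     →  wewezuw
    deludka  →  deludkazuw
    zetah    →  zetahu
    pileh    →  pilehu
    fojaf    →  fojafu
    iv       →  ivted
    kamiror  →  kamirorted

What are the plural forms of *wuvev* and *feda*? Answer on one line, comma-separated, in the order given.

wuvevted, fedazuw

Looking at the final sound of each stem: -u when the stem ends in a voiceless consonant (*zetah*, *pileh*, *fojaf*); -ted when the stem ends in a voiced consonant (*iv*, *kamiror*); -zuw when the stem ends in a vowel (*wewe*, *deludka*).
*wuvev* — final sound /v/ (a voiced consonant) → -ted → *wuvevted*.
The final sound of *feda* is /a/, which is a vowel, so the suffix is -zuw, giving *fedazuw*.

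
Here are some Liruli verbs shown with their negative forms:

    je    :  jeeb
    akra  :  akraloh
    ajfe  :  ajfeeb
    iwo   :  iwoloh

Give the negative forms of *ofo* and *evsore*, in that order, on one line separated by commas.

The pattern is front/back vowel harmony: -eb when the last vowel of the stem is a front vowel (*je*, *ajfe*); -loh when the last vowel of the stem is a back vowel (*akra*, *iwo*).
*ofo*: last vowel = /o/, a back vowel → -loh → *ofoloh*.
*evsore*: last vowel = /e/, a front vowel → -eb → *evsoreeb*.

ofoloh, evsoreeb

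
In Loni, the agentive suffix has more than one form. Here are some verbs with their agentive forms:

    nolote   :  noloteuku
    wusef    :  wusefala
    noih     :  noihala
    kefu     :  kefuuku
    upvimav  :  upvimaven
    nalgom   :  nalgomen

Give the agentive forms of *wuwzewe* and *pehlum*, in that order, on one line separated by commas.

wuwzeweuku, pehlumen

Looking at the final sound of each stem: -ala when the stem ends in a voiceless consonant (*wusef*, *noih*); -en when the stem ends in a voiced consonant (*upvimav*, *nalgom*); -uku when the stem ends in a vowel (*nolote*, *kefu*).
*wuwzewe* — final sound /e/ (a vowel) → -uku → *wuwzeweuku*.
The final sound of *pehlum* is /m/, which is a voiced consonant, so the suffix is -en, giving *pehlumen*.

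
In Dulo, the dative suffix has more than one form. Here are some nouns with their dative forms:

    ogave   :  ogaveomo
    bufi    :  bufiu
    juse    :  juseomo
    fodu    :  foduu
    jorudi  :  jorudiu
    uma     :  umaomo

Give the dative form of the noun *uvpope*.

The suffix is conditioned by the last vowel: -u when the last vowel of the stem is a high vowel (*bufi*, *fodu*, *jorudi*); -omo when the last vowel of the stem is a non-high vowel (*ogave*, *juse*, *uma*).
*uvpope*: last vowel = /e/, a non-high vowel → -omo → *uvpopeomo*.

uvpopeomo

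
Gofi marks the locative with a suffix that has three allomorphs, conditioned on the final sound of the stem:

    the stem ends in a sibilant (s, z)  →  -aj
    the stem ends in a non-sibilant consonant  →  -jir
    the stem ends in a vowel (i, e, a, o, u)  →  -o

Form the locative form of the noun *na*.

*na* — final sound /a/ (a vowel) → -o → *nao*.

nao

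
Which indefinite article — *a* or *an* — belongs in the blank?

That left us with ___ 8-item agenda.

The indefinite article is chosen by the initial *sound* of the following word, not its spelling.
The number *8* is spoken "eight", beginning with /eɪt/ — a vowel sound.
So the article is *an*: That left us with an 8-item agenda.

an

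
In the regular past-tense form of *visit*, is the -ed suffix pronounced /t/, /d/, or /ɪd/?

/ɪd/

The stem *visit* ends in /t/ or /d/.
The -ed suffix is realized as /ɪd/ after /t, d/; as /t/ after other voiceless consonants; and as /d/ after other voiced sounds.
So -ed on *visit* is pronounced /ɪd/.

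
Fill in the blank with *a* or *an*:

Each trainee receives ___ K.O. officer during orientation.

a

The indefinite article is chosen by the initial *sound* of the following word, not its spelling.
The initialism *K.O.* is read letter by letter; the first letter, K, is pronounced /keɪ/, which begins with a consonant sound.
So the article is *a*: Each trainee receives a K.O. officer during orientation.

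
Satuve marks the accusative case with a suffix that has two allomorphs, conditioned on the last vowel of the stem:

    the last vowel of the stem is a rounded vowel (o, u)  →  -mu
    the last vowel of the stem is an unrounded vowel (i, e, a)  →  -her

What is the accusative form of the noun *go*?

gomu

The last vowel of *go* is /o/, which is a rounded vowel, so the suffix is -mu, giving *gomu*.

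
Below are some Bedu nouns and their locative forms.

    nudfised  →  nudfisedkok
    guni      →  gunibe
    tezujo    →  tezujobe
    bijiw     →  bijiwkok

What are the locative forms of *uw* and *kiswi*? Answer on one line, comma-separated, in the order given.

uwkok, kiswibe

Looking at the final sound of each stem: -kok when the stem ends in a consonant (*nudfised*, *bijiw*); -be when the stem ends in a vowel (*guni*, *tezujo*).
*uw*: final sound = /w/, a consonant → -kok → *uwkok*.
*kiswi*: final sound = /i/, a vowel → -be → *kiswibe*.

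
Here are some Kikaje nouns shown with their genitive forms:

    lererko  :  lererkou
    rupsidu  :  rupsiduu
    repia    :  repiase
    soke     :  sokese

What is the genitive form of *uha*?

The suffix is conditioned by the last vowel: -u when the last vowel of the stem is a rounded vowel (*lererko*, *rupsidu*); -se when the last vowel of the stem is an unrounded vowel (*repia*, *soke*).
The last vowel of *uha* is /a/, which is an unrounded vowel, so the suffix is -se, giving *uhase*.

uhase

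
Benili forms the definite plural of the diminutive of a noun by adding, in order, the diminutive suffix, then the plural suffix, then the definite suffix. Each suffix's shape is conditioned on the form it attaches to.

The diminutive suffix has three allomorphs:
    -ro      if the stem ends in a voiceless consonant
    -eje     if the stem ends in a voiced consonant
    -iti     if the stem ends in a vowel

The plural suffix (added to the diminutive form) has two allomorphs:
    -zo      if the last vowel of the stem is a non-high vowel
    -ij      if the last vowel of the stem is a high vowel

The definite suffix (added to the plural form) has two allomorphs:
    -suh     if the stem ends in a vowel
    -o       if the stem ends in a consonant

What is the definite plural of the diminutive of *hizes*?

hizesrozosuh

*hizes*: final sound = /s/, a voiceless consonant → -ro → *hizesro*.
Since the last vowel of the diminutive form *hizesro* is /o/ (a non-high vowel), it takes -zo, giving *hizesrozo*.
The final sound of the plural form *hizesrozo* is /o/, which is a vowel, so the definite suffix is -suh, giving *hizesrozosuh*.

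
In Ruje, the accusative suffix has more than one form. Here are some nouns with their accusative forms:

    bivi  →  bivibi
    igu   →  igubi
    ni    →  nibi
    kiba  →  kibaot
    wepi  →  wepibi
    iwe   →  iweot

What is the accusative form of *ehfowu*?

ehfowubi

Looking at the last vowel of each stem: -bi when the last vowel of the stem is a high vowel (*bivi*, *igu*, *ni*, *wepi*); -ot when the last vowel of the stem is a non-high vowel (*kiba*, *iwe*).
Since the last vowel of *ehfowu* is /u/ (a high vowel), it takes -bi, giving *ehfowubi*.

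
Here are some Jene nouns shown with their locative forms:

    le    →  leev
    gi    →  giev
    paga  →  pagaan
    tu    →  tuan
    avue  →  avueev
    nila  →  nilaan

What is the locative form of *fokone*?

The suffix is conditioned by the last vowel: -ev when the last vowel of the stem is a front vowel (*le*, *gi*, *avue*); -an when the last vowel of the stem is a back vowel (*paga*, *tu*, *nila*).
*fokone*: last vowel = /e/, a front vowel → -ev → *fokoneev*.

fokoneev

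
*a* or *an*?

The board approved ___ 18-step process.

The indefinite article is chosen by the initial *sound* of the following word, not its spelling.
The number *18* is spoken "eighteen", beginning with /ˌeɪˈtiːn/ — a vowel sound.
So the article is *an*: The board approved an 18-step process.

an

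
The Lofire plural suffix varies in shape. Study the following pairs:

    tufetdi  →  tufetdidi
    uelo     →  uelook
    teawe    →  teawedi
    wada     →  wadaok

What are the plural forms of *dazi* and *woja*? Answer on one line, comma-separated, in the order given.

The suffix is conditioned by the last vowel: -di when the last vowel of the stem is a front vowel (*tufetdi*, *teawe*); -ok when the last vowel of the stem is a back vowel (*uelo*, *wada*).
*dazi* — last vowel /i/ (a front vowel) → -di → *dazidi*.
*woja*: last vowel = /a/, a back vowel → -ok → *wojaok*.

dazidi, wojaok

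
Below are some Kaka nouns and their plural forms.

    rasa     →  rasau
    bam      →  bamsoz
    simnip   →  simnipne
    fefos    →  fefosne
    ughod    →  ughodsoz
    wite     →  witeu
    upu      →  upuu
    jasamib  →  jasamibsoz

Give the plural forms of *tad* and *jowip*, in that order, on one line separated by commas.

tadsoz, jowipne

The pattern is voicing of the final sound: -ne when the stem ends in a voiceless consonant (*simnip*, *fefos*); -soz when the stem ends in a voiced consonant (*bam*, *ughod*, *jasamib*); -u when the stem ends in a vowel (*rasa*, *wite*, *upu*).
The final sound of *tad* is /d/, which is a voiced consonant, so the suffix is -soz, giving *tadsoz*.
*jowip* — final sound /p/ (a voiceless consonant) → -ne → *jowipne*.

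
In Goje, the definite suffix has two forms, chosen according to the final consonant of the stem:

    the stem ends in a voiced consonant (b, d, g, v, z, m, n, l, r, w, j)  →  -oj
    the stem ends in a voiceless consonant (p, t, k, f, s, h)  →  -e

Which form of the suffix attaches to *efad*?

-oj

*efad*: final consonant = /d/, voiced → -oj.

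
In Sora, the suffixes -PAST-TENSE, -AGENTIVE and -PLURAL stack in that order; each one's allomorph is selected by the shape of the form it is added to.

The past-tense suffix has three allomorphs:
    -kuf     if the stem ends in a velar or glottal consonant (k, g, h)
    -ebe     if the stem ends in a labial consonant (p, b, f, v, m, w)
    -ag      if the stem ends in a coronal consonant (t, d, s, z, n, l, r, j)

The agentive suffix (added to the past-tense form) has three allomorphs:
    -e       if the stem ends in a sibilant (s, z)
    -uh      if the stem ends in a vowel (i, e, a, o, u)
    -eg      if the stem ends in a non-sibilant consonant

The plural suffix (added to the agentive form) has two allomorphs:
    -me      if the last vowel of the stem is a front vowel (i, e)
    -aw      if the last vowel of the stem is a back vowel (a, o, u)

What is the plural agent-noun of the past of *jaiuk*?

jaiukkufegme

*jaiuk*: final consonant = /k/, velar/glottal → -kuf → *jaiukkuf*.
The past-tense form *jaiukkuf* — final sound /f/ (a non-sibilant consonant) → -eg → *jaiukkufeg*.
The agentive form *jaiukkufeg* — last vowel /e/ (a front vowel) → -me → *jaiukkufegme*.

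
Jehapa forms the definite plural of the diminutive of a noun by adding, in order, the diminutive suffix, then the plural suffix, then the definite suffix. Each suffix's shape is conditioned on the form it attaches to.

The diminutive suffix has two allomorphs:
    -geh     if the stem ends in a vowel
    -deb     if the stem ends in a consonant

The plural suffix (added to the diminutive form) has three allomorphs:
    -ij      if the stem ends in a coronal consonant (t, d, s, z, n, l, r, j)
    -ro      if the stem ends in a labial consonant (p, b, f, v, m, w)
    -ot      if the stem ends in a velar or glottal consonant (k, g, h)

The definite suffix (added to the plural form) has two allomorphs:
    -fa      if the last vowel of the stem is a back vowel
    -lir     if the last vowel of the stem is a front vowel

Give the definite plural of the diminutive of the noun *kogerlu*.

*kogerlu*: final sound = /u/, a vowel → -geh → *kogerlugeh*.
Since the final consonant of the diminutive form *kogerlugeh* is /h/ (velar/glottal), it takes -ot, giving *kogerlugehot*.
Since the last vowel of the plural form *kogerlugehot* is /o/ (a back vowel), it takes -fa, giving *kogerlugehotfa*.

kogerlugehotfa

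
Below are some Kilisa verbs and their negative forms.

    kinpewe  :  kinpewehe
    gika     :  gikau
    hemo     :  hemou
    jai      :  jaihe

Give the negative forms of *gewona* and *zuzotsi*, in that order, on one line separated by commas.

gewonau, zuzotsihe

The alternation tracks the last vowel of the stem — -he when the last vowel of the stem is a front vowel (*kinpewe*, *jai*); -u when the last vowel of the stem is a back vowel (*gika*, *hemo*).
The last vowel of *gewona* is /a/, which is a back vowel, so the suffix is -u, giving *gewonau*.
Since the last vowel of *zuzotsi* is /i/ (a front vowel), it takes -he, giving *zuzotsihe*.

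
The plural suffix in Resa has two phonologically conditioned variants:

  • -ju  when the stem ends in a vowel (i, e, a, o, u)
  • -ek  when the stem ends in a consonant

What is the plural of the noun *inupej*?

inupejek

*inupej*: final sound = /j/, a consonant → -ek → *inupejek*.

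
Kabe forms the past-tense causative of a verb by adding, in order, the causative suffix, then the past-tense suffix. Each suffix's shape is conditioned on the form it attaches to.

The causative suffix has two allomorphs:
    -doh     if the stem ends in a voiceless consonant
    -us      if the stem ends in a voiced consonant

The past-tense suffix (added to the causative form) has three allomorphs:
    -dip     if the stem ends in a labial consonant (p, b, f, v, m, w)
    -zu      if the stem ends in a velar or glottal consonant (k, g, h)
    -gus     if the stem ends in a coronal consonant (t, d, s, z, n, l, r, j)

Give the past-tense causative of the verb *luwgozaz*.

Since the final consonant of *luwgozaz* is /z/ (voiced), it takes -us, giving *luwgozazus*.
The final consonant of the causative form *luwgozazus* is /s/, which is coronal, so the past-tense suffix is -gus, giving *luwgozazusgus*.

luwgozazusgus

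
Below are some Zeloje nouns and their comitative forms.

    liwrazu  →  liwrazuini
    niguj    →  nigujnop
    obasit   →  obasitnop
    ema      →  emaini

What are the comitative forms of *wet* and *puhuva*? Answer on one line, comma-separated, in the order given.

The suffix is conditioned by the final sound: -nop when the stem ends in a consonant (*niguj*, *obasit*); -ini when the stem ends in a vowel (*liwrazu*, *ema*).
The final sound of *wet* is /t/, which is a consonant, so the suffix is -nop, giving *wetnop*.
*puhuva* — final sound /a/ (a vowel) → -ini → *puhuvaini*.

wetnop, puhuvaini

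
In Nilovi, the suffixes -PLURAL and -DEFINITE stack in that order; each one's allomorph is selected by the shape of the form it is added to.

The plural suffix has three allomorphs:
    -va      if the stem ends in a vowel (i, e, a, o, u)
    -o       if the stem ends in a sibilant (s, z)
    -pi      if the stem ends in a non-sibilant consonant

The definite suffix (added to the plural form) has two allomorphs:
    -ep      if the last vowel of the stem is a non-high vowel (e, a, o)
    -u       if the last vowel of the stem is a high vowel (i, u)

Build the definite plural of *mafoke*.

mafokevaep

Since the final sound of *mafoke* is /e/ (a vowel), it takes -va, giving *mafokeva*.
The last vowel of the plural form *mafokeva* is /a/, which is a non-high vowel, so the definite suffix is -ep, giving *mafokevaep*.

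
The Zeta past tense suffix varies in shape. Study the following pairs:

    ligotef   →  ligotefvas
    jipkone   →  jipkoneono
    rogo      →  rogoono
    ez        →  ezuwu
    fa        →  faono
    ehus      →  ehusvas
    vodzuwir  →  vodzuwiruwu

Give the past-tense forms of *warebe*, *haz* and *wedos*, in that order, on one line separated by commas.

warebeono, hazuwu, wedosvas

The alternation tracks the final sound of the stem — -vas when the stem ends in a voiceless consonant (*ligotef*, *ehus*); -uwu when the stem ends in a voiced consonant (*ez*, *vodzuwir*); -ono when the stem ends in a vowel (*jipkone*, *rogo*, *fa*).
The final sound of *warebe* is /e/, which is a vowel, so the suffix is -ono, giving *warebeono*.
*haz*: final sound = /z/, a voiced consonant → -uwu → *hazuwu*.
*wedos*: final sound = /s/, a voiceless consonant → -vas → *wedosvas*.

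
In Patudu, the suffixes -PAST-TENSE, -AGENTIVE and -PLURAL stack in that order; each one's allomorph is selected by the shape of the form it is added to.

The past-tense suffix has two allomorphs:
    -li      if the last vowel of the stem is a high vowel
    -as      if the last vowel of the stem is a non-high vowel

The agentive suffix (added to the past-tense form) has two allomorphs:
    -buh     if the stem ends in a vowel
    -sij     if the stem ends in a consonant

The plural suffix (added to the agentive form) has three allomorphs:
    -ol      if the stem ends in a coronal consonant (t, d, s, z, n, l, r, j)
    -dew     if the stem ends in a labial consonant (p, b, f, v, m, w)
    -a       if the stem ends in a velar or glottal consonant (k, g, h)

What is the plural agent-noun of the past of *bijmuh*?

bijmuhlibuha

The last vowel of *bijmuh* is /u/, which is a high vowel, so the past-tense suffix is -li, giving *bijmuhli*.
The final sound of the past-tense form *bijmuhli* is /i/, which is a vowel, so the agentive suffix is -buh, giving *bijmuhlibuh*.
The agentive form *bijmuhlibuh*: final consonant = /h/, velar/glottal → -a → *bijmuhlibuha*.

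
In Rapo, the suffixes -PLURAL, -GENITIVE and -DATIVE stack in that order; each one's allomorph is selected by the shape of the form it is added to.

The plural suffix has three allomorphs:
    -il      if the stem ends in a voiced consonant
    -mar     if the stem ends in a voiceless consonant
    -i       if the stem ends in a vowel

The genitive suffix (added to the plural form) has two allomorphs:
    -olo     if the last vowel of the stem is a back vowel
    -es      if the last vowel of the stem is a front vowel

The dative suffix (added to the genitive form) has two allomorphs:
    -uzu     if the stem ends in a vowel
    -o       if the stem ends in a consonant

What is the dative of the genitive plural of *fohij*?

fohijileso

Since the final sound of *fohij* is /j/ (a voiced consonant), it takes -il, giving *fohijil*.
The plural form *fohijil*: last vowel = /i/, a front vowel → -es → *fohijiles*.
The genitive form *fohijiles* — final sound /s/ (a consonant) → -o → *fohijileso*.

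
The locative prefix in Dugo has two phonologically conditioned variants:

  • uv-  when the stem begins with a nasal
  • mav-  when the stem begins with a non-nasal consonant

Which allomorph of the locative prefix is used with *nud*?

The first consonant of *nud* is /n/, which is a nasal, so the prefix is uv-.

uv-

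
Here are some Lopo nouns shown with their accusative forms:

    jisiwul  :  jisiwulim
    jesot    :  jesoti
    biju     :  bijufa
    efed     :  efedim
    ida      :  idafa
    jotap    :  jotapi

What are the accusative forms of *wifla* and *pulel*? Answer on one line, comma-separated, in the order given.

wiflafa, pulelim

Looking at the final sound of each stem: -i when the stem ends in a voiceless consonant (*jesot*, *jotap*); -im when the stem ends in a voiced consonant (*jisiwul*, *efed*); -fa when the stem ends in a vowel (*biju*, *ida*).
Since the final sound of *wifla* is /a/ (a vowel), it takes -fa, giving *wiflafa*.
Since the final sound of *pulel* is /l/ (a voiced consonant), it takes -im, giving *pulelim*.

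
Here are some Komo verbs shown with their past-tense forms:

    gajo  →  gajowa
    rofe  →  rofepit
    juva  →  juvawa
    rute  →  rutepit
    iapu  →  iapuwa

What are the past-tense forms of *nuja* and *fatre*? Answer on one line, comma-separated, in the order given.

nujawa, fatrepit

The suffix is conditioned by the last vowel: -pit when the last vowel of the stem is a front vowel (*rofe*, *rute*); -wa when the last vowel of the stem is a back vowel (*gajo*, *juva*, *iapu*).
The last vowel of *nuja* is /a/, which is a back vowel, so the suffix is -wa, giving *nujawa*.
*fatre* — last vowel /e/ (a front vowel) → -pit → *fatrepit*.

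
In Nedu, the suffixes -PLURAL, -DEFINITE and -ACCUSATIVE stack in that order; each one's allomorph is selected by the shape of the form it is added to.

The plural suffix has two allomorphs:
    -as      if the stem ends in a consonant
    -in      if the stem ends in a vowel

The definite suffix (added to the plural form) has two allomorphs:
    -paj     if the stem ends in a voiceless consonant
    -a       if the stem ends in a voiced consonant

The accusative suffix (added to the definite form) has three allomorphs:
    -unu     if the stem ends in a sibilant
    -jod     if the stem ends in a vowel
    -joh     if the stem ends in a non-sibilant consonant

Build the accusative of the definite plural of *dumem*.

Since the final sound of *dumem* is /m/ (a consonant), it takes -as, giving *dumemas*.
Since the final consonant of the plural form *dumemas* is /s/ (voiceless), it takes -paj, giving *dumemaspaj*.
The definite form *dumemaspaj*: final sound = /j/, a non-sibilant consonant → -joh → *dumemaspajjoh*.

dumemaspajjoh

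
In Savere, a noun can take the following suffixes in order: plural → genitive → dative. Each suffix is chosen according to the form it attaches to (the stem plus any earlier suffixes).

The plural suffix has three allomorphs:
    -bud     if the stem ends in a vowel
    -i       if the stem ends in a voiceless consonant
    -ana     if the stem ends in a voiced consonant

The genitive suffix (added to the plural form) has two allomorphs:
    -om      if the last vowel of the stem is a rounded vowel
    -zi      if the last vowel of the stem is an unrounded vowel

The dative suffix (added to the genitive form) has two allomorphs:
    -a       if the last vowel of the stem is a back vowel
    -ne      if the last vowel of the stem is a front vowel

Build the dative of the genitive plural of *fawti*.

fawtibudoma

Since the final sound of *fawti* is /i/ (a vowel), it takes -bud, giving *fawtibud*.
The last vowel of the plural form *fawtibud* is /u/, which is a rounded vowel, so the genitive suffix is -om, giving *fawtibudom*.
The last vowel of the genitive form *fawtibudom* is /o/, which is a back vowel, so the dative suffix is -a, giving *fawtibudoma*.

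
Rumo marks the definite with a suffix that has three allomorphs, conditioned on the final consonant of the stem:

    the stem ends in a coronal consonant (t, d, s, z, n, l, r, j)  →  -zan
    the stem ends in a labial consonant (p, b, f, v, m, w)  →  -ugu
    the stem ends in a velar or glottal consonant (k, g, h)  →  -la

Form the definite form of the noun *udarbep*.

*udarbep*: final consonant = /p/, labial → -ugu → *udarbepugu*.

udarbepugu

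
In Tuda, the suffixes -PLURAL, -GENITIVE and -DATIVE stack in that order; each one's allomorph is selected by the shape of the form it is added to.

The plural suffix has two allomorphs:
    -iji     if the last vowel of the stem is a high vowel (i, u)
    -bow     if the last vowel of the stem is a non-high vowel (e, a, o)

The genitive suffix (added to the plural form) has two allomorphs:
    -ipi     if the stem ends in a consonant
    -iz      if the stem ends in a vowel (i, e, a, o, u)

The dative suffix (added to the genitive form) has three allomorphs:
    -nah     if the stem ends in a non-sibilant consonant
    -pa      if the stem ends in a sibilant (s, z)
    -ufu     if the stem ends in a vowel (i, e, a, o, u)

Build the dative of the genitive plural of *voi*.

The last vowel of *voi* is /i/, which is a high vowel, so the plural suffix is -iji, giving *voiiji*.
The final sound of the plural form *voiiji* is /i/, which is a vowel, so the genitive suffix is -iz, giving *voiijiiz*.
The final sound of the genitive form *voiijiiz* is /z/, which is a sibilant, so the dative suffix is -pa, giving *voiijiizpa*.

voiijiizpa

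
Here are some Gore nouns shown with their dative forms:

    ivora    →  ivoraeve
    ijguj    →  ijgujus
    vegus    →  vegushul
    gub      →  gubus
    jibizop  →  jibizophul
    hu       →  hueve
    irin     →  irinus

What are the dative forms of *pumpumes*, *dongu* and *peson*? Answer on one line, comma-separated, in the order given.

pumpumeshul, dongueve, pesonus

The suffix is conditioned by the final sound: -hul when the stem ends in a voiceless consonant (*vegus*, *jibizop*); -us when the stem ends in a voiced consonant (*ijguj*, *gub*, *irin*); -eve when the stem ends in a vowel (*ivora*, *hu*).
Since the final sound of *pumpumes* is /s/ (a voiceless consonant), it takes -hul, giving *pumpumeshul*.
*dongu* — final sound /u/ (a vowel) → -eve → *dongueve*.
The final sound of *peson* is /n/, which is a voiced consonant, so the suffix is -us, giving *pesonus*.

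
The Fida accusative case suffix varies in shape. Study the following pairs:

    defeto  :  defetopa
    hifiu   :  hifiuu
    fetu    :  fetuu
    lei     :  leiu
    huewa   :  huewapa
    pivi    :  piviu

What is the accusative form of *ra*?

Looking at the last vowel of each stem: -u when the last vowel of the stem is a high vowel (*hifiu*, *fetu*, *lei*, *pivi*); -pa when the last vowel of the stem is a non-high vowel (*defeto*, *huewa*).
The last vowel of *ra* is /a/, which is a non-high vowel, so the suffix is -pa, giving *rapa*.

rapa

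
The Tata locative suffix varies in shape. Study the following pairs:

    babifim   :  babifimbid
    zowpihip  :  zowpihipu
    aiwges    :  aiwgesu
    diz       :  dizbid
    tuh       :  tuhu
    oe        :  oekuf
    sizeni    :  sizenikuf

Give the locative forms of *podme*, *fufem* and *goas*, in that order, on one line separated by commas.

The suffix is conditioned by the final sound: -u when the stem ends in a voiceless consonant (*zowpihip*, *aiwges*, *tuh*); -bid when the stem ends in a voiced consonant (*babifim*, *diz*); -kuf when the stem ends in a vowel (*oe*, *sizeni*).
*podme*: final sound = /e/, a vowel → -kuf → *podmekuf*.
*fufem* — final sound /m/ (a voiced consonant) → -bid → *fufembid*.
Since the final sound of *goas* is /s/ (a voiceless consonant), it takes -u, giving *goasu*.

podmekuf, fufembid, goasu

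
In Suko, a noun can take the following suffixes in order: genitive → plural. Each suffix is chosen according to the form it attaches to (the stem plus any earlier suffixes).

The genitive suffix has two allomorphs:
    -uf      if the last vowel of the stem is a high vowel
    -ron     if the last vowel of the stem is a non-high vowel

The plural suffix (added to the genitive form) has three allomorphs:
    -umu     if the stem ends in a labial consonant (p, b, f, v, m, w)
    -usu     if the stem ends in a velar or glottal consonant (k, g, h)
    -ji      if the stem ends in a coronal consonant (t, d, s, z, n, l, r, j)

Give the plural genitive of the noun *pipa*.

piparonji

*pipa*: last vowel = /a/, a non-high vowel → -ron → *piparon*.
The final consonant of the genitive form *piparon* is /n/, which is coronal, so the plural suffix is -ji, giving *piparonji*.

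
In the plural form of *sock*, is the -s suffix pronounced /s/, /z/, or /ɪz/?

The stem *sock* ends in a voiceless non-sibilant consonant.
The plural suffix surfaces as /ɪz/ after sibilants, /s/ after other voiceless consonants, and /z/ after other voiced sounds.
So the plural -s on *sock* is pronounced /s/.

/s/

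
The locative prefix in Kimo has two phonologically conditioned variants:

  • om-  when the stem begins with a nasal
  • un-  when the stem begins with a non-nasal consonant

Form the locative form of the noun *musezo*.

*musezo* — first consonant /m/ (a nasal) → om- → *ommusezo*.

ommusezo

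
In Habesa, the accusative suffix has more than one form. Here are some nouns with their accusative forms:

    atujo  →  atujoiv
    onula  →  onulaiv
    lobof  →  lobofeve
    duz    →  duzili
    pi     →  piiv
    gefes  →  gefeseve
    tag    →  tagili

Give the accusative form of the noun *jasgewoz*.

The pattern is voicing of the final sound: -eve when the stem ends in a voiceless consonant (*lobof*, *gefes*); -ili when the stem ends in a voiced consonant (*duz*, *tag*); -iv when the stem ends in a vowel (*atujo*, *onula*, *pi*).
*jasgewoz* — final sound /z/ (a voiced consonant) → -ili → *jasgewozili*.

jasgewozili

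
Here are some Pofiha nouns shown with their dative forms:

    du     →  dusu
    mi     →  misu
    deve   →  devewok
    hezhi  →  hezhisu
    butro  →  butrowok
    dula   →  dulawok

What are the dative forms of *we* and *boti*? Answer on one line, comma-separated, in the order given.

The pattern is height harmony: -su when the last vowel of the stem is a high vowel (*du*, *mi*, *hezhi*); -wok when the last vowel of the stem is a non-high vowel (*deve*, *butro*, *dula*).
The last vowel of *we* is /e/, which is a non-high vowel, so the suffix is -wok, giving *wewok*.
*boti* — last vowel /i/ (a high vowel) → -su → *botisu*.

wewok, botisu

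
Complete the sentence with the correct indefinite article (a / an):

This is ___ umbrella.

an

The indefinite article is chosen by the initial *sound* of the following word, not its spelling.
*umbrella* begins with the sound /ʌ/ (u pronounced /ʌ/) — a vowel sound.
So the article is *an*: This is an umbrella.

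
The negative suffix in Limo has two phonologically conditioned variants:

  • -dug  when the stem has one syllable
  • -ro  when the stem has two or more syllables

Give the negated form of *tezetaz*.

*tezetaz* (3 syllables) → -ro → *tezetazro*.

tezetazro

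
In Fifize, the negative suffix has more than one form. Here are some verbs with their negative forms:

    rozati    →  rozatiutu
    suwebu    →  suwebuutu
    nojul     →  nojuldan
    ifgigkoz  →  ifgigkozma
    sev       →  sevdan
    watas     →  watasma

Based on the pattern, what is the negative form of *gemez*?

The alternation tracks the final sound of the stem — -ma when the stem ends in a sibilant (*ifgigkoz*, *watas*); -dan when the stem ends in a non-sibilant consonant (*nojul*, *sev*); -utu when the stem ends in a vowel (*rozati*, *suwebu*).
The final sound of *gemez* is /z/, which is a sibilant, so the suffix is -ma, giving *gemezma*.

gemezma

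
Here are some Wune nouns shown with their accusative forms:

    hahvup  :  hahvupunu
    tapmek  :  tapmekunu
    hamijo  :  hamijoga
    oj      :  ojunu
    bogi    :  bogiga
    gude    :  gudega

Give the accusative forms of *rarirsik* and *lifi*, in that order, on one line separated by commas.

The suffix is conditioned by the final sound: -unu when the stem ends in a consonant (*hahvup*, *tapmek*, *oj*); -ga when the stem ends in a vowel (*hamijo*, *bogi*, *gude*).
*rarirsik* — final sound /k/ (a consonant) → -unu → *rarirsikunu*.
*lifi* — final sound /i/ (a vowel) → -ga → *lifiga*.

rarirsikunu, lifiga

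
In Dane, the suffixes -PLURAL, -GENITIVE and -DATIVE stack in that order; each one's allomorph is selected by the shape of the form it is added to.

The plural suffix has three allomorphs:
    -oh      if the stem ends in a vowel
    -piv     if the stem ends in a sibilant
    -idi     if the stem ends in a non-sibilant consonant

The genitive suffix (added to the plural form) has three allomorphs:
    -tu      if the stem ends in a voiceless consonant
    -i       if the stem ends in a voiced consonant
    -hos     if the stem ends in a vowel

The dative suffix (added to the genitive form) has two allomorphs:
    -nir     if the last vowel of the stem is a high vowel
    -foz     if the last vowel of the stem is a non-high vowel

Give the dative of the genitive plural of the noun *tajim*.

*tajim*: final sound = /m/, a non-sibilant consonant → -idi → *tajimidi*.
The final sound of the plural form *tajimidi* is /i/, which is a vowel, so the genitive suffix is -hos, giving *tajimidihos*.
The genitive form *tajimidihos* — last vowel /o/ (a non-high vowel) → -foz → *tajimidihosfoz*.

tajimidihosfoz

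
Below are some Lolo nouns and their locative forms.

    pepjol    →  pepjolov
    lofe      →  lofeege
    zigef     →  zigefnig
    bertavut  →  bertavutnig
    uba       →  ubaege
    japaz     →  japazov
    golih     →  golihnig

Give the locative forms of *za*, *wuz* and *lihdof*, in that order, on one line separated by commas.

The suffix is conditioned by the final sound: -nig when the stem ends in a voiceless consonant (*zigef*, *bertavut*, *golih*); -ov when the stem ends in a voiced consonant (*pepjol*, *japaz*); -ege when the stem ends in a vowel (*lofe*, *uba*).
The final sound of *za* is /a/, which is a vowel, so the suffix is -ege, giving *zaege*.
*wuz*: final sound = /z/, a voiced consonant → -ov → *wuzov*.
*lihdof*: final sound = /f/, a voiceless consonant → -nig → *lihdofnig*.

zaege, wuzov, lihdofnig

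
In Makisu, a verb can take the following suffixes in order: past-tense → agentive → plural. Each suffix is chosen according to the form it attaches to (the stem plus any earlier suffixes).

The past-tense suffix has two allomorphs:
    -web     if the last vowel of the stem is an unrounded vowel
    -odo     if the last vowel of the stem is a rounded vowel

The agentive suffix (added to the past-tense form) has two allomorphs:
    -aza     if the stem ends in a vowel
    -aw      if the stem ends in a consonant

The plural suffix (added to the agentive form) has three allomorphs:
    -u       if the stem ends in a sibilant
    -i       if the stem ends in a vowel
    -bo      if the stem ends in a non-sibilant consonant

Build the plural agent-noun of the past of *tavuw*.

The last vowel of *tavuw* is /u/, which is a rounded vowel, so the past-tense suffix is -odo, giving *tavuwodo*.
The past-tense form *tavuwodo*: final sound = /o/, a vowel → -aza → *tavuwodoaza*.
Since the final sound of the agentive form *tavuwodoaza* is /a/ (a vowel), it takes -i, giving *tavuwodoazai*.

tavuwodoazai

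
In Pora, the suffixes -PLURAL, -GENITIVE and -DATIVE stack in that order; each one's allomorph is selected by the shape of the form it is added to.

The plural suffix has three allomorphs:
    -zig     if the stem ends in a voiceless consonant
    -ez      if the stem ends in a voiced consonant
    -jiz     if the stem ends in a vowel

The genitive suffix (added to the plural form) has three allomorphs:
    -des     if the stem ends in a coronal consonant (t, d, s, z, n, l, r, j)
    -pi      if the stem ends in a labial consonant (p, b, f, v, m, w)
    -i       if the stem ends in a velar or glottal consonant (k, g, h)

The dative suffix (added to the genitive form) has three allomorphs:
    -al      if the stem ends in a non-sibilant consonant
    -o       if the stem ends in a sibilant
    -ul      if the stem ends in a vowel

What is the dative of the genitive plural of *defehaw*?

defehawezdeso

The final sound of *defehaw* is /w/, which is a voiced consonant, so the plural suffix is -ez, giving *defehawez*.
The plural form *defehawez*: final consonant = /z/, coronal → -des → *defehawezdes*.
Since the final sound of the genitive form *defehawezdes* is /s/ (a sibilant), it takes -o, giving *defehawezdeso*.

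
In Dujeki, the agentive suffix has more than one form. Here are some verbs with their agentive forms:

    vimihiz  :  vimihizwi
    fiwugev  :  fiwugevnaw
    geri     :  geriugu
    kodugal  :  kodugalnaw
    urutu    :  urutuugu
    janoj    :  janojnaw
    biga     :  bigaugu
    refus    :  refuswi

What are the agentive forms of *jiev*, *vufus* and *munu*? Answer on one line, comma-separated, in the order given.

jievnaw, vufuswi, munuugu

The pattern is sibilance of the final sound: -wi when the stem ends in a sibilant (*vimihiz*, *refus*); -naw when the stem ends in a non-sibilant consonant (*fiwugev*, *kodugal*, *janoj*); -ugu when the stem ends in a vowel (*geri*, *urutu*, *biga*).
Since the final sound of *jiev* is /v/ (a non-sibilant consonant), it takes -naw, giving *jievnaw*.
*vufus* — final sound /s/ (a sibilant) → -wi → *vufuswi*.
*munu*: final sound = /u/, a vowel → -ugu → *munuugu*.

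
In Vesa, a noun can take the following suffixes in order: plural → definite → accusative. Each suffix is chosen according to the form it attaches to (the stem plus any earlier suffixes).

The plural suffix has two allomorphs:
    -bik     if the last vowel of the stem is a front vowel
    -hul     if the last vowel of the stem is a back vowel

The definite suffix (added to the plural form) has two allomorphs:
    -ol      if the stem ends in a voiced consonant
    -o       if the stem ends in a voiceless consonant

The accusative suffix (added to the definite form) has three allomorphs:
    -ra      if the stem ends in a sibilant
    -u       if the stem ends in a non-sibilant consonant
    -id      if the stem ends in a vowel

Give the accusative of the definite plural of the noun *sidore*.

*sidore*: last vowel = /e/, a front vowel → -bik → *sidorebik*.
The final consonant of the plural form *sidorebik* is /k/, which is voiceless, so the definite suffix is -o, giving *sidorebiko*.
The final sound of the definite form *sidorebiko* is /o/, which is a vowel, so the accusative suffix is -id, giving *sidorebikoid*.

sidorebikoid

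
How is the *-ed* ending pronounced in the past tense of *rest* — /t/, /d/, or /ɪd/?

The stem *rest* ends in /t/ or /d/.
The -ed suffix is realized as /ɪd/ after /t, d/; as /t/ after other voiceless consonants; and as /d/ after other voiced sounds.
So -ed on *rest* is pronounced /ɪd/.

/ɪd/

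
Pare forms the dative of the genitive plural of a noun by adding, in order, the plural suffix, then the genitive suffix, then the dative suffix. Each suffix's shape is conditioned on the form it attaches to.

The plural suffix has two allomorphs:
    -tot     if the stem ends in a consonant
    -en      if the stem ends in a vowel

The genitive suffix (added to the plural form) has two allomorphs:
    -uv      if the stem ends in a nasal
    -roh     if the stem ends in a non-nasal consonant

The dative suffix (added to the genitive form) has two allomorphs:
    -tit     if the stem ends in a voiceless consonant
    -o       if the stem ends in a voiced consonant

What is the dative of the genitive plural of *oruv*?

*oruv* — final sound /v/ (a consonant) → -tot → *oruvtot*.
Since the final consonant of the plural form *oruvtot* is /t/ (non-nasal), it takes -roh, giving *oruvtotroh*.
The final consonant of the genitive form *oruvtotroh* is /h/, which is voiceless, so the dative suffix is -tit, giving *oruvtotrohtit*.

oruvtotrohtit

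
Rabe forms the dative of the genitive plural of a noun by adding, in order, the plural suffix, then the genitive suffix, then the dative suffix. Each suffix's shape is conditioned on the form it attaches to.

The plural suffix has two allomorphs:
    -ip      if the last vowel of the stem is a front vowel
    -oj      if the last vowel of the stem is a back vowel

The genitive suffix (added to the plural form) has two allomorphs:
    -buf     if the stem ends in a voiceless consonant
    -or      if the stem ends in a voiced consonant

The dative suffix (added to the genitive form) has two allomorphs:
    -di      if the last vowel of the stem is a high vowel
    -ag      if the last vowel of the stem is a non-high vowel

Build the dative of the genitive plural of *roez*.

*roez*: last vowel = /e/, a front vowel → -ip → *roezip*.
The plural form *roezip* — final consonant /p/ (voiceless) → -buf → *roezipbuf*.
The genitive form *roezipbuf* — last vowel /u/ (a high vowel) → -di → *roezipbufdi*.

roezipbufdi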